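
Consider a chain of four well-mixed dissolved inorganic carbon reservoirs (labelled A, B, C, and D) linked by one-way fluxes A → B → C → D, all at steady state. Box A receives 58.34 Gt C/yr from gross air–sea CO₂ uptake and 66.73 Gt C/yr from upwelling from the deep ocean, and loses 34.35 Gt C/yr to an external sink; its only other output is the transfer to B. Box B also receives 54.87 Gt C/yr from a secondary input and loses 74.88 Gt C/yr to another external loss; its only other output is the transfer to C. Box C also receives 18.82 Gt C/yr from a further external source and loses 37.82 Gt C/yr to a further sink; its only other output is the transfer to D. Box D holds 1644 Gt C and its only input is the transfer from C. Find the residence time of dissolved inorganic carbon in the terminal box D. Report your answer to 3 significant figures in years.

31.8 yr

Box A: F(A→B) = (58.34 + 66.73) − 34.35 = 90.720 Gt C/yr.
Box B: F(B→C) = (90.720 + 54.87) − 74.88 = 70.710 Gt C/yr.
Box C: F(C→D) = (70.710 + 18.82) − 37.82 = 51.710 Gt C/yr.
Box D throughput = its input = 51.710 Gt C/yr; τ = 1644 / 51.710 = 31.79 yr.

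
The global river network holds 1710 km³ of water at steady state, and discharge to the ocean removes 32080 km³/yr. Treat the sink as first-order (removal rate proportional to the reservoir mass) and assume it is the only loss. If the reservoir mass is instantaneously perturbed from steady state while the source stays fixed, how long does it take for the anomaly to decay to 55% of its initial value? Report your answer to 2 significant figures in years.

0.032 yr

For a linear reservoir the anomaly decays as exp(−t/τ) with τ = M/F = 1710/32080 = 0.05330 yr.
exp(−t/τ) = 0.55 ⇒ t = −τ ln(0.55) = 0.05330 × 0.5978 = 0.03187 yr.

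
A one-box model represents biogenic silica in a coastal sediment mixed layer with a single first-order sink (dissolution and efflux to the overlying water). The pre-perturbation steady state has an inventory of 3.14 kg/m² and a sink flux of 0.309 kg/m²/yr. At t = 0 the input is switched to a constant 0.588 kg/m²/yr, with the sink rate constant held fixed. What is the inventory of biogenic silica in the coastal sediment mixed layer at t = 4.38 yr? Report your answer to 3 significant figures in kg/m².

The sink rate constant is k = F₀/M₀ = 0.309/3.14 = 0.09841 yr⁻¹.
Solving dM/dt = F₁ − kM with M(0) = M₀ gives M(t) = F₁/k + (M₀ − F₁/k)·e^(−kt).
F₁/k = 0.588/0.09841 = 5.9751 kg/m²; kt = 0.09841 × 4.38 = 0.4310, e^(−kt) = 0.6498.
M(4.38) = 5.9751 + (3.14 − 5.9751) × 0.6498 = 5.9751 − 1.842 = 4.1327 kg/m².

4.13 kg/m²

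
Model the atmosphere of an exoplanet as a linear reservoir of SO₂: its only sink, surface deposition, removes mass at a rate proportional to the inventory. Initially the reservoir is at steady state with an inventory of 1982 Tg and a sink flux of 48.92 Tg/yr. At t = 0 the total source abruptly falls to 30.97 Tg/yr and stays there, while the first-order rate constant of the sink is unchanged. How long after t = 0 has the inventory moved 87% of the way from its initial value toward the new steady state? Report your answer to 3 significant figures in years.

τ = M₀/F₀ = 1982/48.92 = 40.52 yr.
The remaining gap fraction is e^(−t/τ); 87% covered ⇒ e^(−t/τ) = 0.130.
t = −τ ln(0.130) = 40.52 × 2.040 = 82.66 yr.

82.7 yr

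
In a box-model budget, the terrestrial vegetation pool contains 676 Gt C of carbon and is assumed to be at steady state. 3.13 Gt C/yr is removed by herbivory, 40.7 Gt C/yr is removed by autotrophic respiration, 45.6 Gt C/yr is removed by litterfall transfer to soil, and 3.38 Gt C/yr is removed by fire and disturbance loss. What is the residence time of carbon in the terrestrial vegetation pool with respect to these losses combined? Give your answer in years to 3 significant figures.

Total removal = 3.130 + 40.70 + 45.60 + 3.380 = 92.810 Gt C/yr.
τ = M / ΣF_out = 676 / 92.810 = 7.284 yr.

7.28 yr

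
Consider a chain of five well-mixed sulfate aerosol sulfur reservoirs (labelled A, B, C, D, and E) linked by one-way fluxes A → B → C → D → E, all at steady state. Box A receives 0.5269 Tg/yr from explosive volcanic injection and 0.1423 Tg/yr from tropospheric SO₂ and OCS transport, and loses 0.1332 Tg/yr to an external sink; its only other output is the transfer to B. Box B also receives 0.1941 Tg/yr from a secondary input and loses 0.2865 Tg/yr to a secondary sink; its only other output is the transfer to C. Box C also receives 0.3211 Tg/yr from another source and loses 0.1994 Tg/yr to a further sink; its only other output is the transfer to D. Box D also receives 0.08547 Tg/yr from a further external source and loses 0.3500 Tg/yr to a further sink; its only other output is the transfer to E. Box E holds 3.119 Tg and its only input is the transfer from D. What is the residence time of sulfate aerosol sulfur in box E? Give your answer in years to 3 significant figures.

10.4 yr

Box A: F(A→B) = (0.5269 + 0.1423) − 0.1332 = 0.53600 Tg/yr.
Box B: F(B→C) = (0.53600 + 0.1941) − 0.2865 = 0.44360 Tg/yr.
Box C: F(C→D) = (0.44360 + 0.3211) − 0.1994 = 0.56530 Tg/yr.
Box D: F(D→E) = (0.56530 + 0.08547) − 0.3500 = 0.30077 Tg/yr.
Box E throughput = its input = 0.30077 Tg/yr; τ = 3.119 / 0.30077 = 10.37 yr.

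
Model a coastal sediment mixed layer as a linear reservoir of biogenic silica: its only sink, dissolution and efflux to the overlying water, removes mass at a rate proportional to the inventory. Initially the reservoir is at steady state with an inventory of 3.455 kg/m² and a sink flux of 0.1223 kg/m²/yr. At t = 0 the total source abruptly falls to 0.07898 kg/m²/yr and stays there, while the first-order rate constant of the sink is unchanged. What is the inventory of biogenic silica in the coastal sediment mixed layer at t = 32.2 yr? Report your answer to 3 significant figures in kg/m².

2.62 kg/m²

The sink rate constant is k = F₀/M₀ = 0.1223/3.455 = 0.03540 yr⁻¹.
Solving dM/dt = F₁ − kM with M(0) = M₀ gives M(t) = F₁/k + (M₀ − F₁/k)·e^(−kt).
F₁/k = 0.07898/0.03540 = 2.2312 kg/m²; kt = 0.03540 × 32.2 = 1.140, e^(−kt) = 0.3199.
M(32.2) = 2.2312 + (3.455 − 2.2312) × 0.3199 = 2.2312 + 0.3915 = 2.6227 kg/m².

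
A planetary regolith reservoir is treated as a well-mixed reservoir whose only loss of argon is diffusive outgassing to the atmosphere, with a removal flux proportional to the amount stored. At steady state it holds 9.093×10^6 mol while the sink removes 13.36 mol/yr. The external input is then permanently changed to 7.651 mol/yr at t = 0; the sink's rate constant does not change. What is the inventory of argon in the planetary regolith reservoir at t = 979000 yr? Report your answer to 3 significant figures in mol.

6.13×10^6 mol

Residence time τ = M₀/F₀ = 680600 yr. The eventual steady state is M_∞ = M₀·(F₁/F₀) = 9.093×10^6 × 7.651/13.36 = 5.2074×10^6 mol.
The anomaly ΔM(t) = M(t) − M_∞ decays as ΔM₀·e^(−t/τ) with ΔM₀ = 9.093×10^6 − 5.2074×10^6 = 3.886×10^6 mol.
At t = 979000 yr, e^(−t/τ) = e^(−1.438) = 0.2373, so ΔM = 922100 mol and M = 5.2074×10^6 + 922100 = 6.1295×10^6 mol.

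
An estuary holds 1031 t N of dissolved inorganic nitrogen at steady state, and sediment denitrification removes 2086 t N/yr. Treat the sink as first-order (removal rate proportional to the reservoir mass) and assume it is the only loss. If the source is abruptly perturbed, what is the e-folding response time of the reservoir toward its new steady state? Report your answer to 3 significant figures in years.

0.494 yr

For a linear reservoir the response time equals the residence time τ = M/F.
τ = 1031 / 2086 = 0.4942 yr.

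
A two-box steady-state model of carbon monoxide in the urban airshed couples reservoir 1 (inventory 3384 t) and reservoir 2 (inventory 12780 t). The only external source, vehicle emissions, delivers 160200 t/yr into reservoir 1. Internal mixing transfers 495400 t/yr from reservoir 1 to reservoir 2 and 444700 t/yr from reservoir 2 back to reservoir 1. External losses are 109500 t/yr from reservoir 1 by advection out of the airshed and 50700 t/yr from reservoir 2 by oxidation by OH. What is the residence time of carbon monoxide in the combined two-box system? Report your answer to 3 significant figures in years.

Treat the two boxes together as one reservoir: the mixing fluxes between them are internal recycling, so τ = ΣM / Σ(external losses).
M_total = 3384 + 12780 = 16164 t.
ΣF_external_out = 109500 + 50700 = 160200 t/yr.
τ = M_total / ΣF_ext = 16164 / 160200 = 0.1009 yr.

0.101 yr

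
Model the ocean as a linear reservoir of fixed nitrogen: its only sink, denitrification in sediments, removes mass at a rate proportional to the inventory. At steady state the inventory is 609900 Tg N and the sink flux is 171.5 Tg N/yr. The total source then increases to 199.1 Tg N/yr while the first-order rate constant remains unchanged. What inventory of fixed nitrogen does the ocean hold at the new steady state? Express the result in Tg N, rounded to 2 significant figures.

Rate constant k = F/M = 171.5 / 609900 = 0.0002812 yr⁻¹.
At the new steady state, source = k·M_new ⇒ M_new = 199.1 / 0.0002812 = 708100 Tg N.
(Equivalently M_new = M × F_new/F_old = 609900 × 199.1/171.5.)

710000 Tg N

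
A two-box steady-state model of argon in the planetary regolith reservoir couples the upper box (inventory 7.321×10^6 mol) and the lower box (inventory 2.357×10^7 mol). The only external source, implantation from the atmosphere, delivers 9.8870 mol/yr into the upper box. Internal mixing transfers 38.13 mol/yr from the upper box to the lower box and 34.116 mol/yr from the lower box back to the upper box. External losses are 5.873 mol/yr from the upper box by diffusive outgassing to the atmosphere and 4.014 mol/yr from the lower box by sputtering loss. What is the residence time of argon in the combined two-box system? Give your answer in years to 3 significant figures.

Residence time in the combined system uses the total inventory and the total *external* removal — internal exchanges between the two boxes cancel.
M_total = 7.321×10^6 + 2.357×10^7 = 3.0891×10^7 mol.
ΣF_external_out = 5.873 + 4.014 = 9.8870 mol/yr.
τ = M_total / ΣF_ext = 3.0891×10^7 / 9.8870 = 3.124×10^6 yr.

3.12×10^6 yr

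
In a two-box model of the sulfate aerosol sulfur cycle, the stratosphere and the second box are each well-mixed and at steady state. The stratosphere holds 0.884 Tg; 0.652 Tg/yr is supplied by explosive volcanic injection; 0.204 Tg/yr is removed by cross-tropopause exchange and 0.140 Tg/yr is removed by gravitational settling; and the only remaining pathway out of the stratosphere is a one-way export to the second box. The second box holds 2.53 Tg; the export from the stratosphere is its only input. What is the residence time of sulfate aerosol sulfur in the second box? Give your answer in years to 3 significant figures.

Balance the stratosphere: ΣF_in = 0.65200 Tg/yr.
Export to the second box = ΣF_in − (0.204 + 0.140) = 0.30800 Tg/yr.
At steady state the output of the second box equals its input, 0.30800 Tg/yr.
τ = M / F = 2.53 / 0.30800 = 8.214 yr.

8.21 yr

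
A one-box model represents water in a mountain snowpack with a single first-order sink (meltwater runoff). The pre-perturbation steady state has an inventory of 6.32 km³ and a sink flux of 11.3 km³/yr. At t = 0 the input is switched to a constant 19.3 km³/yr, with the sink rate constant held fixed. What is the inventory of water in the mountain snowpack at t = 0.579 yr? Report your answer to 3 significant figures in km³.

The sink rate constant is k = F₀/M₀ = 11.3/6.32 = 1.788 yr⁻¹.
Solving dM/dt = F₁ − kM with M(0) = M₀ gives M(t) = F₁/k + (M₀ − F₁/k)·e^(−kt).
F₁/k = 19.3/1.788 = 10.794 km³; kt = 1.788 × 0.579 = 1.035, e^(−kt) = 0.3551.
M(0.579) = 10.794 + (6.32 − 10.794) × 0.3551 = 10.794 − 1.589 = 9.2053 km³.

9.21 km³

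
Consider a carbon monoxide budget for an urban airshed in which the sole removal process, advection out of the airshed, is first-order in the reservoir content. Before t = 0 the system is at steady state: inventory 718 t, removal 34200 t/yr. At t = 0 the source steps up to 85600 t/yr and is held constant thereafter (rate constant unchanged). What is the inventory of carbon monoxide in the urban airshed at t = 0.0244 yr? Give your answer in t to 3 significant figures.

1460 t

Residence time τ = M₀/F₀ = 0.02099 yr. The eventual steady state is M_∞ = M₀·(F₁/F₀) = 718 × 85600/34200 = 1797.1 t.
The anomaly ΔM(t) = M(t) − M_∞ decays as ΔM₀·e^(−t/τ) with ΔM₀ = 718 − 1797.1 = −1079 t.
At t = 0.0244 yr, e^(−t/τ) = e^(−1.162) = 0.3128, so ΔM = −337.5 t and M = 1797.1 − 337.5 = 1459.6 t.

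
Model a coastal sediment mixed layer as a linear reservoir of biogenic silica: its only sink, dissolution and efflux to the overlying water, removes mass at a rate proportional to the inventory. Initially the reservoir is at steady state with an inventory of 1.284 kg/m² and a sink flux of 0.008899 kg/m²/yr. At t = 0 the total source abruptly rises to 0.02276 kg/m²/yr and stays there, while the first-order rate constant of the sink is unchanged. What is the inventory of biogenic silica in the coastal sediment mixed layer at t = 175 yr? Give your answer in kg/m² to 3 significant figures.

Residence time τ = M₀/F₀ = 144.3 yr. The eventual steady state is M_∞ = M₀·(F₁/F₀) = 1.284 × 0.02276/0.008899 = 3.2839 kg/m².
The anomaly ΔM(t) = M(t) − M_∞ decays as ΔM₀·e^(−t/τ) with ΔM₀ = 1.284 − 3.2839 = −2.000 kg/m².
At t = 175 yr, e^(−t/τ) = e^(−1.213) = 0.2973, so ΔM = −0.5947 kg/m² and M = 3.2839 − 0.5947 = 2.6893 kg/m².

2.69 kg/m²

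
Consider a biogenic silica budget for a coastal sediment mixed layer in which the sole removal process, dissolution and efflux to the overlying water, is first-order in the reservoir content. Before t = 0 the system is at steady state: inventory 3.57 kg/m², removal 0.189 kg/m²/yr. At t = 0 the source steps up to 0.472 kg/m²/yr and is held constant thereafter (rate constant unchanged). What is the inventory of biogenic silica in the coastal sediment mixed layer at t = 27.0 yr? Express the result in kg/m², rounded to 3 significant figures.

7.64 kg/m²

τ = M₀/F₀ = 3.57/0.189 = 18.89 yr; rate constant k = 1/τ.
New steady state M_∞ = F₁/k = F₁·τ = 0.472 × 18.89 = 8.9156 kg/m².
M(t) = M_∞ + (M₀ − M_∞)·e^(−t/τ); t/τ = 27.0/18.89 = 1.429, so e^(−t/τ) = 0.2394.
M(t) = 8.9156 − 5.346 × 0.2394 = 7.6356 kg/m².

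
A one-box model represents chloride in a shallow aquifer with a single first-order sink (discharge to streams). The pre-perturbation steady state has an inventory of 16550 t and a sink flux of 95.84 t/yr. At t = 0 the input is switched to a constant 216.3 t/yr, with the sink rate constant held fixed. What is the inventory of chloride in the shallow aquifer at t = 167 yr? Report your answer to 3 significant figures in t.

29400 t

τ = M₀/F₀ = 16550/95.84 = 172.7 yr; rate constant k = 1/τ.
New steady state M_∞ = F₁/k = F₁·τ = 216.3 × 172.7 = 37351 t.
M(t) = M_∞ + (M₀ − M_∞)·e^(−t/τ); t/τ = 167/172.7 = 0.9671, so e^(−t/τ) = 0.3802.
M(t) = 37351 − 20800 × 0.3802 = 29443 t.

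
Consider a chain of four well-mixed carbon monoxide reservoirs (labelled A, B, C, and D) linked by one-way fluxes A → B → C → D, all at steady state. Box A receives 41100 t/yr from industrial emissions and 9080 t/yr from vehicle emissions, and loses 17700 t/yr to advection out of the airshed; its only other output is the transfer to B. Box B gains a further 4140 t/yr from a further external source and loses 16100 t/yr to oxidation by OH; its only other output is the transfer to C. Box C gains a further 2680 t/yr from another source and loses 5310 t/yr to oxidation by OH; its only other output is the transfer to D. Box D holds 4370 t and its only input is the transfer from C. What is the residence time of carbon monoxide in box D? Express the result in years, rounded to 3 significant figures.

0.244 yr

Box A: F(A→B) = (41100 + 9080) − 17700 = 32480 t/yr.
Box B: F(B→C) = (32480 + 4140) − 16100 = 20520 t/yr.
Box C: F(C→D) = (20520 + 2680) − 5310 = 17890 t/yr.
Box D throughput = its input = 17890 t/yr; τ = 4370 / 17890 = 0.2443 yr.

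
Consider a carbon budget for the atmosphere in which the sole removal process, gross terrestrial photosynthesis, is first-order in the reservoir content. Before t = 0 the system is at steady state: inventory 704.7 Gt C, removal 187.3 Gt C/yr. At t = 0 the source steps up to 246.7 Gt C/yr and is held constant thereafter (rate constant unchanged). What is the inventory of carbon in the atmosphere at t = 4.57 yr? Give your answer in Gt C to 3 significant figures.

The sink rate constant is k = F₀/M₀ = 187.3/704.7 = 0.2658 yr⁻¹.
Solving dM/dt = F₁ − kM with M(0) = M₀ gives M(t) = F₁/k + (M₀ − F₁/k)·e^(−kt).
F₁/k = 246.7/0.2658 = 928.19 Gt C; kt = 0.2658 × 4.57 = 1.215, e^(−kt) = 0.2968.
M(4.57) = 928.19 + (704.7 − 928.19) × 0.2968 = 928.19 − 66.33 = 861.85 Gt C.

862 Gt C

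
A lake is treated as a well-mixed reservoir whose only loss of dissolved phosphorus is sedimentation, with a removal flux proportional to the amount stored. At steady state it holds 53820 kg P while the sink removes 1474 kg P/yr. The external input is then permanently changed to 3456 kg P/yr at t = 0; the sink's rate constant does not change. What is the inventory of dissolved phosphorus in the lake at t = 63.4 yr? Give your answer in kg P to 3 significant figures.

Residence time τ = M₀/F₀ = 36.51 yr. The eventual steady state is M_∞ = M₀·(F₁/F₀) = 53820 × 3456/1474 = 126190 kg P.
The anomaly ΔM(t) = M(t) − M_∞ decays as ΔM₀·e^(−t/τ) with ΔM₀ = 53820 − 126190 = −72370 kg P.
At t = 63.4 yr, e^(−t/τ) = e^(−1.736) = 0.1762, so ΔM = −12750 kg P and M = 126190 − 12750 = 113440 kg P.

113000 kg P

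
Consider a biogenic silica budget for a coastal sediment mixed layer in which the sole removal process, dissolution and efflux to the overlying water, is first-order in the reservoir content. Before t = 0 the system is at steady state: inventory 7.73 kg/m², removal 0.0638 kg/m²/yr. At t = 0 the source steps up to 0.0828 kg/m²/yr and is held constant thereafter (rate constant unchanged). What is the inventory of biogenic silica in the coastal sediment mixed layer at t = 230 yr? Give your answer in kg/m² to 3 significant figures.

τ = M₀/F₀ = 7.73/0.0638 = 121.2 yr; rate constant k = 1/τ.
New steady state M_∞ = F₁/k = F₁·τ = 0.0828 × 121.2 = 10.032 kg/m².
M(t) = M_∞ + (M₀ − M_∞)·e^(−t/τ); t/τ = 230/121.2 = 1.898, so e^(−t/τ) = 0.1498.
M(t) = 10.032 − 2.302 × 0.1498 = 9.6871 kg/m².

9.69 kg/m²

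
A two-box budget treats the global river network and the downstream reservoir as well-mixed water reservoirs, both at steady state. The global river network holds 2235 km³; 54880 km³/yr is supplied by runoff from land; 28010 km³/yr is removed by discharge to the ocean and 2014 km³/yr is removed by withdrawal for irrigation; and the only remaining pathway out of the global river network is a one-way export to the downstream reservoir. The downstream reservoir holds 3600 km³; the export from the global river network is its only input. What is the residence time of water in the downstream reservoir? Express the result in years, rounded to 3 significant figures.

Balance the global river network: ΣF_in = 54880 km³/yr.
Export to the downstream reservoir = ΣF_in − (28010 + 2014) = 24856 km³/yr.
At steady state the output of the downstream reservoir equals its input, 24856 km³/yr.
τ = M / F = 3600 / 24856 = 0.1448 yr.

0.145 yr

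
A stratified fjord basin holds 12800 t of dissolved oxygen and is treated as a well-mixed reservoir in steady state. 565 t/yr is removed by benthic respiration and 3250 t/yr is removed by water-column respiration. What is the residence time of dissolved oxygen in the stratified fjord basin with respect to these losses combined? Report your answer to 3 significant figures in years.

Total removal = 565.0 + 3250 = 3815.0 t/yr.
τ = M / ΣF_out = 12800 / 3815.0 = 3.355 yr.

3.36 yr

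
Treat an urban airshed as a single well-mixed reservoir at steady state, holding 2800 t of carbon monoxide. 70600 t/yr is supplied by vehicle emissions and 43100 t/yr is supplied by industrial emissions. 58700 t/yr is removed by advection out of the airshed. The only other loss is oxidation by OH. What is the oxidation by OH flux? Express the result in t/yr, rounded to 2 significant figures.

At steady state ΣF_in = ΣF_out.
ΣF_in = 70600 + 43100 = 113700 t/yr.
Oxidation by OH flux = ΣF_in − (58700) = 113700 − 58700 = 55000 t/yr.

55000 t/yr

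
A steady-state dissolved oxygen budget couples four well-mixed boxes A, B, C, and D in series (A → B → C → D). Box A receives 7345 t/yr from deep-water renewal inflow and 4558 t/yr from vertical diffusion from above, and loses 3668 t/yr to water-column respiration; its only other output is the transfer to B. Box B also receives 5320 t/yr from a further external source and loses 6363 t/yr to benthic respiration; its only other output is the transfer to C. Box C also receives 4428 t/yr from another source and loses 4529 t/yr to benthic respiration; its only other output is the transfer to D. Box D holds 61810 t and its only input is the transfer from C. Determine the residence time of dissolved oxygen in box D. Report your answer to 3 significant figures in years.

Box A: F(A→B) = (7345 + 4558) − 3668 = 8235.0 t/yr.
Box B: F(B→C) = (8235.0 + 5320) − 6363 = 7192.0 t/yr.
Box C: F(C→D) = (7192.0 + 4428) − 4529 = 7091.0 t/yr.
Box D throughput = its input = 7091.0 t/yr; τ = 61810 / 7091.0 = 8.717 yr.

8.72 yr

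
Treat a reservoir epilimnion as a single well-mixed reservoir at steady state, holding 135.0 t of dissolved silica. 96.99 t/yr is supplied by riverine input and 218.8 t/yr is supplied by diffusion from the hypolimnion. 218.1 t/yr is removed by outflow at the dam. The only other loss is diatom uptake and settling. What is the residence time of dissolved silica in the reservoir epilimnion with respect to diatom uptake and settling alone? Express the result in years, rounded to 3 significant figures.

1.38 yr

At steady state ΣF_in = ΣF_out.
ΣF_in = 96.99 + 218.8 = 315.79 t/yr.
Diatom uptake and settling flux = ΣF_in − (218.1) = 315.79 − 218.1 = 97.69 t/yr.
τ = M / F = 135.0 / 97.69 = 1.382 yr.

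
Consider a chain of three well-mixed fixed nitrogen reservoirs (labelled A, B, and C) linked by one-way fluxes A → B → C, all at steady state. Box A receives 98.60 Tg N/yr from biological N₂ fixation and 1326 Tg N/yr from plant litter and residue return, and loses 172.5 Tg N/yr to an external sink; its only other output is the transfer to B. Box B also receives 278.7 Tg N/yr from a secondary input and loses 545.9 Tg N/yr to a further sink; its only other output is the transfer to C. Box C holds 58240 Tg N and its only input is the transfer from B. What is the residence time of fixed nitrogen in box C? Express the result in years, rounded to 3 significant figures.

Box A: F(A→B) = (98.60 + 1326) − 172.5 = 1252.1 Tg N/yr.
Box B: F(B→C) = (1252.1 + 278.7) − 545.9 = 984.90 Tg N/yr.
Box C throughput = its input = 984.90 Tg N/yr; τ = 58240 / 984.90 = 59.13 yr.

59.1 yr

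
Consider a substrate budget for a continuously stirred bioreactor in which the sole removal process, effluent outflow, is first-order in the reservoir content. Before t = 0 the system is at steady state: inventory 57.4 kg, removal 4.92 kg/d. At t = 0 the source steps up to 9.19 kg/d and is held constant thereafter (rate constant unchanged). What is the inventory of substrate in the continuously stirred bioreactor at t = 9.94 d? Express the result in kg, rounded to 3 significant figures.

The sink rate constant is k = F₀/M₀ = 4.92/57.4 = 0.08571 d⁻¹.
Solving dM/dt = F₁ − kM with M(0) = M₀ gives M(t) = F₁/k + (M₀ − F₁/k)·e^(−kt).
F₁/k = 9.19/0.08571 = 107.22 kg; kt = 0.08571 × 9.94 = 0.8520, e^(−kt) = 0.4266.
M(9.94) = 107.22 + (57.4 − 107.22) × 0.4266 = 107.22 − 21.25 = 85.967 kg.

86.0 kg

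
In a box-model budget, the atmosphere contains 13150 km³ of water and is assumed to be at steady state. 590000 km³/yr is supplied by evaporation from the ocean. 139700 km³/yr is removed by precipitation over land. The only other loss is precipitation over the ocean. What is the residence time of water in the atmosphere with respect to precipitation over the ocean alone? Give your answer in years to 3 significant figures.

At steady state ΣF_in = ΣF_out.
ΣF_in = 590000 km³/yr.
Precipitation over the ocean flux = ΣF_in − (139700) = 590000 − 139700 = 450300 km³/yr.
τ = M / F = 13150 / 450300 = 0.02920 yr.

0.0292 yr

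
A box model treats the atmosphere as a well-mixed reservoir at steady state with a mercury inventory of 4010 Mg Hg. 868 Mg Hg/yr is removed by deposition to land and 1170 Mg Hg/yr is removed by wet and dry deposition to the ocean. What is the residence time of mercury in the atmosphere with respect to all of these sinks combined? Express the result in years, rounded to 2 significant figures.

Total removal flux = 868 + 1170 = 2038.0 Mg Hg/yr.
τ = M / ΣF_out = 4010 / 2038.0 = 1.968 yr.

2.0 yr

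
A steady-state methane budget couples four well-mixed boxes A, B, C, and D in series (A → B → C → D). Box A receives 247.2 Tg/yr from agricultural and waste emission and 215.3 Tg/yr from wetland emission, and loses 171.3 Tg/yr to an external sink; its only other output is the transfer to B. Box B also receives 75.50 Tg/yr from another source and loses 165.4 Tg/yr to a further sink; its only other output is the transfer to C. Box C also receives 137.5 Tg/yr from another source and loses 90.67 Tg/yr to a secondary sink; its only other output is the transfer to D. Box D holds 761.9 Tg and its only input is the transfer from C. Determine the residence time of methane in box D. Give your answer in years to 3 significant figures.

Box A: F(A→B) = (247.2 + 215.3) − 171.3 = 291.20 Tg/yr.
Box B: F(B→C) = (291.20 + 75.50) − 165.4 = 201.30 Tg/yr.
Box C: F(C→D) = (201.30 + 137.5) − 90.67 = 248.13 Tg/yr.
Box D throughput = its input = 248.13 Tg/yr; τ = 761.9 / 248.13 = 3.071 yr.

3.07 yr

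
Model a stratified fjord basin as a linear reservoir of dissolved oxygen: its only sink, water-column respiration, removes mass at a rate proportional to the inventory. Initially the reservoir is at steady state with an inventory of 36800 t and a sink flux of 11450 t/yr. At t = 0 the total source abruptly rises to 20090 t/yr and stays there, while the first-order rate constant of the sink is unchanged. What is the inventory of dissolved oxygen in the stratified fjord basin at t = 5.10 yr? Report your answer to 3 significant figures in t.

58900 t

The sink rate constant is k = F₀/M₀ = 11450/36800 = 0.3111 yr⁻¹.
Solving dM/dt = F₁ − kM with M(0) = M₀ gives M(t) = F₁/k + (M₀ − F₁/k)·e^(−kt).
F₁/k = 20090/0.3111 = 64569 t; kt = 0.3111 × 5.10 = 1.587, e^(−kt) = 0.2046.
M(5.10) = 64569 + (36800 − 64569) × 0.2046 = 64569 − 5681 = 58888 t.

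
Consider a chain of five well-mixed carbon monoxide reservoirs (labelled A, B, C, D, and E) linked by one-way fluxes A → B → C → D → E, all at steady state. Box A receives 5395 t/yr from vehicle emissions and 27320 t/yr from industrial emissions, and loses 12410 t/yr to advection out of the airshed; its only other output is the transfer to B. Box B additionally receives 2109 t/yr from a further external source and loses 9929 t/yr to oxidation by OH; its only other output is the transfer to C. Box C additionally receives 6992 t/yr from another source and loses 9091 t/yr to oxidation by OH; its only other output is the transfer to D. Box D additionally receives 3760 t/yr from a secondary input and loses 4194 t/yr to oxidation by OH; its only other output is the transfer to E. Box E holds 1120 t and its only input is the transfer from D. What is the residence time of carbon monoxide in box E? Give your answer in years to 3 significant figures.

0.113 yr

Box A: F(A→B) = (5395 + 27320) − 12410 = 20305 t/yr.
Box B: F(B→C) = (20305 + 2109) − 9929 = 12485 t/yr.
Box C: F(C→D) = (12485 + 6992) − 9091 = 10386 t/yr.
Box D: F(D→E) = (10386 + 3760) − 4194 = 9952.0 t/yr.
Box E throughput = its input = 9952.0 t/yr; τ = 1120 / 9952.0 = 0.1125 yr.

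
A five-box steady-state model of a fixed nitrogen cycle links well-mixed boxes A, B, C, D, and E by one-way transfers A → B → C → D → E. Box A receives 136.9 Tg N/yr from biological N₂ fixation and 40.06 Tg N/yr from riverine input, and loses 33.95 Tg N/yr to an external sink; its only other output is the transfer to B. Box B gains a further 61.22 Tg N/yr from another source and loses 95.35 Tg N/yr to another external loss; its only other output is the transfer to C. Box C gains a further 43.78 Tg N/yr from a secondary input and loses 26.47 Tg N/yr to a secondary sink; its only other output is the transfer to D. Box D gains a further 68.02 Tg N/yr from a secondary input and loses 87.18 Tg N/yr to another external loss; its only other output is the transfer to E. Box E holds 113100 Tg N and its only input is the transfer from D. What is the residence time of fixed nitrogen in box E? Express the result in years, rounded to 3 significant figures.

Box A: F(A→B) = (136.9 + 40.06) − 33.95 = 143.01 Tg N/yr.
Box B: F(B→C) = (143.01 + 61.22) − 95.35 = 108.88 Tg N/yr.
Box C: F(C→D) = (108.88 + 43.78) − 26.47 = 126.19 Tg N/yr.
Box D: F(D→E) = (126.19 + 68.02) − 87.18 = 107.03 Tg N/yr.
Box E throughput = its input = 107.03 Tg N/yr; τ = 113100 / 107.03 = 1057 yr.

1060 yr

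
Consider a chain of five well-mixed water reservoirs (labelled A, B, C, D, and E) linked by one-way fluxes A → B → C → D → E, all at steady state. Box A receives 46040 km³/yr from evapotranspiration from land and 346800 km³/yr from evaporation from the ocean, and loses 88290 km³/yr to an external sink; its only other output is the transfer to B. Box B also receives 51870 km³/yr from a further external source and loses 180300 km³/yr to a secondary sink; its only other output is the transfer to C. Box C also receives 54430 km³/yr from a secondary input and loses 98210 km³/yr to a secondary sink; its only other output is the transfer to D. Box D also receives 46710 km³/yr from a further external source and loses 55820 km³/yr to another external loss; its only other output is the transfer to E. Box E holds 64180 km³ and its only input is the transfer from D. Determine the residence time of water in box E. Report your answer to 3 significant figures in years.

0.521 yr

Box A: F(A→B) = (46040 + 346800) − 88290 = 304550 km³/yr.
Box B: F(B→C) = (304550 + 51870) − 180300 = 176120 km³/yr.
Box C: F(C→D) = (176120 + 54430) − 98210 = 132340 km³/yr.
Box D: F(D→E) = (132340 + 46710) − 55820 = 123230 km³/yr.
Box E throughput = its input = 123230 km³/yr; τ = 64180 / 123230 = 0.5208 yr.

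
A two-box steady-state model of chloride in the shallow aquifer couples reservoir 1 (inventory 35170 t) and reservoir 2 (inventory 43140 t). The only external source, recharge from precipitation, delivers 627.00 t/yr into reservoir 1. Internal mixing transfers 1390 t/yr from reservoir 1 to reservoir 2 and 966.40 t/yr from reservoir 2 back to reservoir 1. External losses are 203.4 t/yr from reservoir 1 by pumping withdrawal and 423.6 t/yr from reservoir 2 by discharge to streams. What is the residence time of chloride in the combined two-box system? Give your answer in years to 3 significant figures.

For the system as a whole, the A↔B exchange is internal and contributes nothing to the throughput; only the external sinks remove mass.
M_total = 35170 + 43140 = 78310 t.
ΣF_external_out = 203.4 + 423.6 = 627.00 t/yr.
τ = M_total / ΣF_ext = 78310 / 627.00 = 124.9 yr.

125 yr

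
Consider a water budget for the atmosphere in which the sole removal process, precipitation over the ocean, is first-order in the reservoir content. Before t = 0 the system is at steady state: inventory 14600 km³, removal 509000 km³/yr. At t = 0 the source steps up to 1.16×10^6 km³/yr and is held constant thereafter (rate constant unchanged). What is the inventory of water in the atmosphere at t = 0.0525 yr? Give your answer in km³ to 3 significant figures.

30300 km³

Residence time τ = M₀/F₀ = 0.02868 yr. The eventual steady state is M_∞ = M₀·(F₁/F₀) = 14600 × 1.16×10^6/509000 = 33273 km³.
The anomaly ΔM(t) = M(t) − M_∞ decays as ΔM₀·e^(−t/τ) with ΔM₀ = 14600 − 33273 = −18670 km³.
At t = 0.0525 yr, e^(−t/τ) = e^(−1.830) = 0.1604, so ΔM = −2994 km³ and M = 33273 − 2994 = 30279 km³.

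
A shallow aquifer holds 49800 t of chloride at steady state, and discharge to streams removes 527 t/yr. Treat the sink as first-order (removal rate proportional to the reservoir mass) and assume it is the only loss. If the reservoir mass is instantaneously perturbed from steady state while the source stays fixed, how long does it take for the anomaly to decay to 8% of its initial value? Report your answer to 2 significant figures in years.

For a linear reservoir the anomaly decays as exp(−t/τ) with τ = M/F = 49800/527 = 94.50 yr.
exp(−t/τ) = 0.08 ⇒ t = −τ ln(0.08) = 94.50 × 2.526 = 238.7 yr.

240 yr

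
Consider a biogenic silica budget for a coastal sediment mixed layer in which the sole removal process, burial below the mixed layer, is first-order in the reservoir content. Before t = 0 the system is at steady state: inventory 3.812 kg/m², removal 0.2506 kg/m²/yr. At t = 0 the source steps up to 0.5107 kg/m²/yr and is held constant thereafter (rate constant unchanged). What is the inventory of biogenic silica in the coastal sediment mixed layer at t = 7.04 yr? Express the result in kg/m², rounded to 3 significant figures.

τ = M₀/F₀ = 3.812/0.2506 = 15.21 yr; rate constant k = 1/τ.
New steady state M_∞ = F₁/k = F₁·τ = 0.5107 × 15.21 = 7.7685 kg/m².
M(t) = M_∞ + (M₀ − M_∞)·e^(−t/τ); t/τ = 7.04/15.21 = 0.4628, so e^(−t/τ) = 0.6295.
M(t) = 7.7685 − 3.957 × 0.6295 = 5.2778 kg/m².

5.28 kg/m²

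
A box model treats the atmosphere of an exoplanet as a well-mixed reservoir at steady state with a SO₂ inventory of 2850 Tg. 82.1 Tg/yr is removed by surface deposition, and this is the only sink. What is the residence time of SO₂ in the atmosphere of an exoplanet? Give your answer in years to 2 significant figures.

τ = M / F = 2850 / 82.1 = 34.71 yr.

35 yr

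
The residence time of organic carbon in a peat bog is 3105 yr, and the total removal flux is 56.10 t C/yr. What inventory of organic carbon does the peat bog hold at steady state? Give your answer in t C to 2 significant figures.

170000 t C

τ = M/F ⇒ M = τ × F = 3105 × 56.10 = 174200 t C.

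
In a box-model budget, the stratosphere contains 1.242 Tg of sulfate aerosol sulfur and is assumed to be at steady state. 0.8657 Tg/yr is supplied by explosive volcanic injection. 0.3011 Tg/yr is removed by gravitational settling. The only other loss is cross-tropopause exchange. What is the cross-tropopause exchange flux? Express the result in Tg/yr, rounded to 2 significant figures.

0.56 Tg/yr

At steady state ΣF_in = ΣF_out.
ΣF_in = 0.86570 Tg/yr.
Cross-tropopause exchange flux = ΣF_in − (0.3011) = 0.86570 − 0.3011 = 0.5646 Tg/yr.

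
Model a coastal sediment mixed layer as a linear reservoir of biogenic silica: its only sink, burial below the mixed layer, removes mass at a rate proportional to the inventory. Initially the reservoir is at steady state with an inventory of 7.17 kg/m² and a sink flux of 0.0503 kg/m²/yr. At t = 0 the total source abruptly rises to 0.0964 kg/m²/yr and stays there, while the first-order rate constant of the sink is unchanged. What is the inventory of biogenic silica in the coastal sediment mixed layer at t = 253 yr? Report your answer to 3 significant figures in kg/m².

τ = M₀/F₀ = 7.17/0.0503 = 142.5 yr; rate constant k = 1/τ.
New steady state M_∞ = F₁/k = F₁·τ = 0.0964 × 142.5 = 13.741 kg/m².
M(t) = M_∞ + (M₀ − M_∞)·e^(−t/τ); t/τ = 253/142.5 = 1.775, so e^(−t/τ) = 0.1695.
M(t) = 13.741 − 6.571 × 0.1695 = 12.627 kg/m².

12.6 kg/m²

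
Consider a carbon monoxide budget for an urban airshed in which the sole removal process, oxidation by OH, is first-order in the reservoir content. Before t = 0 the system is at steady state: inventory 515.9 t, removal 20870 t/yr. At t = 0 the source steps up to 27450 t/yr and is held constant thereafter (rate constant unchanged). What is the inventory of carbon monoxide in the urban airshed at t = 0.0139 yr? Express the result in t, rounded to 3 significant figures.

586 t

The sink rate constant is k = F₀/M₀ = 20870/515.9 = 40.45 yr⁻¹.
Solving dM/dt = F₁ − kM with M(0) = M₀ gives M(t) = F₁/k + (M₀ − F₁/k)·e^(−kt).
F₁/k = 27450/40.45 = 678.56 t; kt = 40.45 × 0.0139 = 0.5623, e^(−kt) = 0.5699.
M(0.0139) = 678.56 + (515.9 − 678.56) × 0.5699 = 678.56 − 92.70 = 585.86 t.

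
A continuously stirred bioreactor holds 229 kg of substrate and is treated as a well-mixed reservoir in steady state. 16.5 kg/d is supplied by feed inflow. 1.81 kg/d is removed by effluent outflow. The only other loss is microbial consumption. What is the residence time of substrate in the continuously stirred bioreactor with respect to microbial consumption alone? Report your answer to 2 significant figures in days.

At steady state ΣF_in = ΣF_out.
ΣF_in = 16.500 kg/d.
Microbial consumption flux = ΣF_in − (1.81) = 16.500 − 1.810 = 14.69 kg/d.
τ = M / F = 229 / 14.69 = 15.59 d.

16 d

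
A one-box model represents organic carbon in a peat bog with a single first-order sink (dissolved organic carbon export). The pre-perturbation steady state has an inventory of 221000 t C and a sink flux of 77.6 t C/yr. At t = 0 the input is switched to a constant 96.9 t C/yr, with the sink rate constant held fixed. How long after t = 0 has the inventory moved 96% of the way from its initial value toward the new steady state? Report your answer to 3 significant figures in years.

τ = M₀/F₀ = 221000/77.6 = 2848 yr.
The remaining gap fraction is e^(−t/τ); 96% covered ⇒ e^(−t/τ) = 0.0400.
t = −τ ln(0.0400) = 2848 × 3.219 = 9167 yr.

9170 yr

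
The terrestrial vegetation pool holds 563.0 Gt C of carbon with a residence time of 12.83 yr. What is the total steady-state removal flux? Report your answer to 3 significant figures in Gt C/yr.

43.9 Gt C/yr

F = M / τ = 563.0 / 12.83 = 43.88 Gt C/yr.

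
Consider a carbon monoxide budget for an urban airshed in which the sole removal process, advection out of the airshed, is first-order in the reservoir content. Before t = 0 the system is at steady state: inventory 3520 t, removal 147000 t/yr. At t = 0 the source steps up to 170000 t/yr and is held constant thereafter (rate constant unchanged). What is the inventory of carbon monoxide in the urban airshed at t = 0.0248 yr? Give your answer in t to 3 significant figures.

3880 t

The sink rate constant is k = F₀/M₀ = 147000/3520 = 41.76 yr⁻¹.
Solving dM/dt = F₁ − kM with M(0) = M₀ gives M(t) = F₁/k + (M₀ − F₁/k)·e^(−kt).
F₁/k = 170000/41.76 = 4070.7 t; kt = 41.76 × 0.0248 = 1.036, e^(−kt) = 0.3550.
M(0.0248) = 4070.7 + (3520 − 4070.7) × 0.3550 = 4070.7 − 195.5 = 3875.2 t.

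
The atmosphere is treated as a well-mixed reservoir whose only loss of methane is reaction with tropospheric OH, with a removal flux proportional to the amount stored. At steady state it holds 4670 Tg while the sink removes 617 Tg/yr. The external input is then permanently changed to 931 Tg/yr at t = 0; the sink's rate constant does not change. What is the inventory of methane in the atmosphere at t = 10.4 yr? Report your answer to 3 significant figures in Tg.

6450 Tg

τ = M₀/F₀ = 4670/617 = 7.569 yr; rate constant k = 1/τ.
New steady state M_∞ = F₁/k = F₁·τ = 931 × 7.569 = 7046.6 Tg.
M(t) = M_∞ + (M₀ − M_∞)·e^(−t/τ); t/τ = 10.4/7.569 = 1.374, so e^(−t/τ) = 0.2531.
M(t) = 7046.6 − 2377 × 0.2531 = 6445.2 Tg.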